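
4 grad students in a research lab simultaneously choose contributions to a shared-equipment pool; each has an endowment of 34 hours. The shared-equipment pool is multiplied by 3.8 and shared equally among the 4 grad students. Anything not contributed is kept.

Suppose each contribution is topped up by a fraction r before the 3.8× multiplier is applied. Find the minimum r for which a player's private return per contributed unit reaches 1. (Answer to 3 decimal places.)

0.053

With matching at rate r, one contributed unit becomes (1 + r) in the shared-equipment pool and returns 3.8 × (1 + r) / 4 to the contributor.
Setting this equal to 1: 1 + r = 4/3.8 = 1.0526.
So the minimum matching rate is r = 1.0526 − 1 = 0.053.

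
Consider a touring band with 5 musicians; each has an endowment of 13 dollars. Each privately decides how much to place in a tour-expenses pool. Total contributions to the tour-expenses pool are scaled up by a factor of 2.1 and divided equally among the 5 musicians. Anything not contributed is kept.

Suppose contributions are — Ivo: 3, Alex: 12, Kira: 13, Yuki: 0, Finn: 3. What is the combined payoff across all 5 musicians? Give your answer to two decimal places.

99.10 dollars

Total contributed: 3 + 12 + 13 + 0 + 3 = 31; total kept: 5 × 13 − 31 = 34.
The tour-expenses pool pays out 2.1 × 31 = 65.10 in aggregate.
Group total = 34 + 65.10 = 99.10.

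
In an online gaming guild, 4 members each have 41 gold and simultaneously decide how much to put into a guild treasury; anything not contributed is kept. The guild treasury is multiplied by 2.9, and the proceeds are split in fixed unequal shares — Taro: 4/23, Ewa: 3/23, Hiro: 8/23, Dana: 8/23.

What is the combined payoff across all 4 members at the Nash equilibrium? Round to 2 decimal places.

Player j's private return per contributed unit is 2.9 × (j's share). Contributing is weakly dominant for j when that share is at least 1/2.9 = 0.3448, and contributing 0 is dominant otherwise.
Hiro and Dana are above the threshold, contributing 41 each; the remaining 2 contribute 0. Total contributed: 82.
The guild treasury pays out 2.9 × 82 = 237.80 in total (split across the unequal shares, but the aggregate is all that matters for the group sum).
The 2 free-riders keep 41 each, adding 82. Group total = 82 + 237.80 = 319.80.

319.80 gold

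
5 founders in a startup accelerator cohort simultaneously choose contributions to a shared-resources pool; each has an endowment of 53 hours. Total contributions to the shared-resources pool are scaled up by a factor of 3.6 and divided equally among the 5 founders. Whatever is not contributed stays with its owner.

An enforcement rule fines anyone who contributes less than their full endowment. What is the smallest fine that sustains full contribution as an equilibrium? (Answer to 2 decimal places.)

14.84 hours

Given the others contribute fully, the best deviation is to contribute 0 (any partial contribution still incurs the fine and gives up units whose private return 0.7200 is below 1).
Deviating from 53 to 0 saves 53 hours but forfeits the deviator's share of the drop in the shared-resources pool: 3.6/5 × 53 = 38.16.
So the deviation gain is 53 − 38.16 = 14.84, and the fine must be at least 14.84 hours to wipe it out.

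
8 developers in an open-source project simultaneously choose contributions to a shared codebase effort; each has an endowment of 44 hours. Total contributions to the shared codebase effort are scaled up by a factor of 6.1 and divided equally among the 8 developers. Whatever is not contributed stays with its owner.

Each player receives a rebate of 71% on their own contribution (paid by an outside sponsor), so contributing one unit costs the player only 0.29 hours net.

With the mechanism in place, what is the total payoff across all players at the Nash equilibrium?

The effective private return per unit is now (6.1/8) / 0.29 = 2.6293 > 1, so every player's dominant strategy flips to full contribution.
So the Nash equilibrium is full contribution by all 8; the group earns 8 × (44 × 0.71 + 6.1 × 44) = 2397.12.

2397.12 hours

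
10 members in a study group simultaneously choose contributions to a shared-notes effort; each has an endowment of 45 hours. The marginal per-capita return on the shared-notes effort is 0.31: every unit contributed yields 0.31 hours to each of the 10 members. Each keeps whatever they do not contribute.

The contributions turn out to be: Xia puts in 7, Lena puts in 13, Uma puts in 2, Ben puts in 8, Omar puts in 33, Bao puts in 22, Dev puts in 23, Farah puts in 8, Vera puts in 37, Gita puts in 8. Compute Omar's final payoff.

61.91 hours

Total contributed: 7 + 13 + 2 + 8 + 33 + 22 + 23 + 8 + 37 + 8 = 161.
Each receives 0.31 × 161 = 49.91 from the shared-notes effort.
Omar keeps 45 − 33 = 12, so Omar's payoff is 12 + 49.91 = 61.91.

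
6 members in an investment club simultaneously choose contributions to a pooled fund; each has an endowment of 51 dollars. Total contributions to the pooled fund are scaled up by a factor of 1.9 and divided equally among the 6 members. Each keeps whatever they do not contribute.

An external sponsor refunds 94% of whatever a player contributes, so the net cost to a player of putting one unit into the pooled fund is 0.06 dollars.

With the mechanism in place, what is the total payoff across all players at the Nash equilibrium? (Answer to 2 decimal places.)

Under the mechanism each unit contributed yields (1.9/6) / 0.06 = 5.2778 back to its contributor per unit of net cost, which exceeds 1, making full contribution the dominant choice for everyone.
So the Nash equilibrium is full contribution by all 6; the group earns 6 × (51 × 0.94 + 1.9 × 51) = 869.04.

869.04 dollars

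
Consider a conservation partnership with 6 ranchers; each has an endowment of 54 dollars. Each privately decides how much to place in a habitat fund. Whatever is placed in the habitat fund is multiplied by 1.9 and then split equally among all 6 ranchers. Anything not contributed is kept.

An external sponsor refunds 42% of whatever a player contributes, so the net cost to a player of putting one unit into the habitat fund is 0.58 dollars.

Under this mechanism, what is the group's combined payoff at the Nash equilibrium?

The effective private return is (1.9/6) / 0.58 = 0.5460, which is still under 1, so the mechanism doesn't change anyone's dominant strategy: zero contribution.
Everyone keeps their endowment and the group total is 6 × 54 = 324.

324.00 dollars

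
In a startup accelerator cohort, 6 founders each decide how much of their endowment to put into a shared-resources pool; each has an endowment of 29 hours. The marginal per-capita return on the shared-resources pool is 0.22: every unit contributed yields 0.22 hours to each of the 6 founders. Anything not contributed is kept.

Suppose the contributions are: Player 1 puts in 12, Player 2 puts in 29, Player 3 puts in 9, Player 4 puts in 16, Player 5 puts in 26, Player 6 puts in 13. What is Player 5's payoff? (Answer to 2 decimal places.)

Total contributed: 12 + 29 + 9 + 16 + 26 + 13 = 105.
Each receives 0.22 × 105 = 23.10 from the shared-resources pool.
Player 5 keeps 29 − 26 = 3, so Player 5's payoff is 3 + 23.10 = 26.10.

26.10 hours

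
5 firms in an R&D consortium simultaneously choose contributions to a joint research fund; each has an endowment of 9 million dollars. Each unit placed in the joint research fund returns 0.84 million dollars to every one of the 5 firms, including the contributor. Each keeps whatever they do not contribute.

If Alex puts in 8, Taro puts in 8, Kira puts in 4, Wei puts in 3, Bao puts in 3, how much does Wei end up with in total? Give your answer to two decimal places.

27.84 million dollars

Total contributed: 8 + 8 + 4 + 3 + 3 = 26.
Each receives 0.84 × 26 = 21.84 from the joint research fund.
Wei keeps 9 − 3 = 6, so Wei's payoff is 6 + 21.84 = 27.84.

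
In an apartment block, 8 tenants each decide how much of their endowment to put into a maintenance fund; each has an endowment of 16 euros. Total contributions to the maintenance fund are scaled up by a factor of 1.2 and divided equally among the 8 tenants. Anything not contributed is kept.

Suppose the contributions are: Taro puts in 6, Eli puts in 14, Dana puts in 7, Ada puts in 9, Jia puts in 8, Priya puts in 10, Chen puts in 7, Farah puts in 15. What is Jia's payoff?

19.40 euros

Total contributed: 6 + 14 + 7 + 9 + 8 + 10 + 7 + 15 = 76.
Each receives 1.2 × 76 / 8 = 11.40 from the maintenance fund.
Jia keeps 16 − 8 = 8, so Jia's payoff is 8 + 11.40 = 19.40.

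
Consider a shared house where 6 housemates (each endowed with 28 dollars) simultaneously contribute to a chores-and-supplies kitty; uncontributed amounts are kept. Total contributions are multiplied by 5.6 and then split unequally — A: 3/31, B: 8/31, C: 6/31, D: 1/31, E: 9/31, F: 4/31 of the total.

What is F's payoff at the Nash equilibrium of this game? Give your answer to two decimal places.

88.70 dollars

Player j's private return per contributed unit is 5.6 × (j's share). Contributing is weakly dominant for j when that share is at least 1/5.6 = 0.1786, and contributing 0 is dominant otherwise.
The shares above 0.1786 belong to B, C and E, contributing 28 each; the remaining 3 contribute 0. Total contributed: 84.
F keeps 28 and receives 5.6 × 84 × 4/31 = 60.70 from the chores-and-supplies kitty, for a payoff of 88.70.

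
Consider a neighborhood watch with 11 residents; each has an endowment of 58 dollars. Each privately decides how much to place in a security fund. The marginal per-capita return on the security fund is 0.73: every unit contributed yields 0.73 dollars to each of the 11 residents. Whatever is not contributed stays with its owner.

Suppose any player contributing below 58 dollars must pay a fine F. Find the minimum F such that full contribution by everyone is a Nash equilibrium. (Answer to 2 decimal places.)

Given the others contribute fully, the best deviation is to contribute 0 (any partial contribution still incurs the fine and gives up units whose private return 0.73 is below 1).
Deviating from 58 to 0 saves 58 dollars but forfeits the deviator's share of the drop in the security fund: 0.73 × 58 = 42.34.
So the deviation gain is 58 − 42.34 = 15.66, and the fine must be at least 15.66 dollars to wipe it out.

15.66 dollars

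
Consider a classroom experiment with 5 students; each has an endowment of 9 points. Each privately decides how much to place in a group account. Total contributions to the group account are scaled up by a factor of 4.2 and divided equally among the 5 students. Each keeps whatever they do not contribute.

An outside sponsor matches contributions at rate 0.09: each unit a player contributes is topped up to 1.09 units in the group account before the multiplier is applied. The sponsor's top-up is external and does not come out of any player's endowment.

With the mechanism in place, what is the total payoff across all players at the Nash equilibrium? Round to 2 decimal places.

45.00 points

The effective private return is 4.2 × 1.09 / 5 = 0.9156, which is still under 1, so the mechanism doesn't change anyone's dominant strategy: zero contribution.
Everyone keeps their endowment and the group total is 5 × 9 = 45.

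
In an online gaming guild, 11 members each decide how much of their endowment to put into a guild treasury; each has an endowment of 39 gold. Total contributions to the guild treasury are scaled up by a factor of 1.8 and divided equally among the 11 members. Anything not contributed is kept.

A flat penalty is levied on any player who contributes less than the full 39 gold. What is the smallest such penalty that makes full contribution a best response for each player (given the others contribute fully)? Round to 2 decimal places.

32.62 gold

Given the others contribute fully, the best deviation is to contribute 0 (any partial contribution still incurs the fine and gives up units whose private return 0.1636 is below 1).
Deviating from 39 to 0 saves 39 gold but forfeits the deviator's share of the drop in the guild treasury: 1.8/11 × 39 = 6.38.
So the deviation gain is 39 − 6.38 = 32.62, and the fine must be at least 32.62 gold to wipe it out.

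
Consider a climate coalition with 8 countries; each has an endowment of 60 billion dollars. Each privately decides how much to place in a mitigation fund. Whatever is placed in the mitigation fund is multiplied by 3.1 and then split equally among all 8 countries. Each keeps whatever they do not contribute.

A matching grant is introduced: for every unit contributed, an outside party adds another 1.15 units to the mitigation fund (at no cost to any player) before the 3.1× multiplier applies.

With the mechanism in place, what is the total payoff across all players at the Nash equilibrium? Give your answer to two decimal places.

Even with the mechanism, each unit contributed returns only 3.1 × 2.15 / 8 = 0.8331 per unit of net cost, so contributing nothing is still dominant.
Everyone keeps their endowment and the group total is 8 × 60 = 480.

480.00 billion dollars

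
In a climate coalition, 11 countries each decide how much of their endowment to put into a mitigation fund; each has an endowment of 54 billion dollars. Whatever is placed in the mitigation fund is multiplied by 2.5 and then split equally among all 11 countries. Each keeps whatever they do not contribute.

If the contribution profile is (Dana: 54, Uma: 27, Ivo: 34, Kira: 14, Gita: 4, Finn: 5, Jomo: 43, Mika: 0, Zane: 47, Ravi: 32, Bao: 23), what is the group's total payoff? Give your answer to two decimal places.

Total contributed: 54 + 27 + 34 + 14 + 4 + 5 + 43 + 0 + 47 + 32 + 23 = 283; total kept: 11 × 54 − 283 = 311.
The mitigation fund pays out 2.5 × 283 = 707.50 in aggregate.
Group total = 311 + 707.50 = 1018.50.

1018.50 billion dollars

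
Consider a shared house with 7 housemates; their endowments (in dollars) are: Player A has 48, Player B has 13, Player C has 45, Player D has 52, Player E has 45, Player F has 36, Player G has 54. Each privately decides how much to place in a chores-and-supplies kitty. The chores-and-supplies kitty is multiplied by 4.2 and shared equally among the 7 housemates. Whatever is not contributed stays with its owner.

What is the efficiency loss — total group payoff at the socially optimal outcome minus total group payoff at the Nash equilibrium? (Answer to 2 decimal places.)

The private return per contributed unit is 4.2/7 = 0.6000 < 1 for every player regardless of endowment, so the Nash equilibrium is zero contribution and the group total is Σ E_j = 48 + 13 + 45 + 52 + 45 + 36 + 54 = 293.
Each contributed unit returns 4.200 to the group, so the social optimum is full contribution by everyone: group total = 4.200 × 293 = 1230.60.
Efficiency loss = (4.200 − 1) × 293 = 937.60.

937.60 dollars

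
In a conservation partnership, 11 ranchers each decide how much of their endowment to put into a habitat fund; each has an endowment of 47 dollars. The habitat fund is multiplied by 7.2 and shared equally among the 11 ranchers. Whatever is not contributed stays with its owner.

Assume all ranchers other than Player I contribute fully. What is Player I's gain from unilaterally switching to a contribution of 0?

Switching from a contribution of 47 to 0 lets Player I keep an extra 47 dollars, but lowers the habitat fund by 47, which costs Player I their own share of that drop: 7.2/11 × 47 = 30.76.
Net gain = 47 − 30.76 = 16.24. The private return per contributed unit (0.6545) is below 1, so free-riding is indeed the best response regardless of what the others do.

16.24 dollars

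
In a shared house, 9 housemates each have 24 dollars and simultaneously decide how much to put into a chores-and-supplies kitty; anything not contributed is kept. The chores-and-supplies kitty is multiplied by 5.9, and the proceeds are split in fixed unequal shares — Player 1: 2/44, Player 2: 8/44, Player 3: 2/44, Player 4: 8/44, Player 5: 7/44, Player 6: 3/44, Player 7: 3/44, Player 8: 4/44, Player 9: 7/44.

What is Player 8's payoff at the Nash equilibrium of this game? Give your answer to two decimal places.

Each unit j contributes comes back to j as 5.9 × (j's share), so j prefers to contribute only if that share exceeds 1/5.9 = 0.1695; otherwise keeping the unit dominates.
Player 2 and Player 4 are above the threshold, contributing 24 each; the remaining 7 contribute 0. Total contributed: 48.
Player 8 keeps 24 and receives 5.9 × 48 × 4/44 = 25.75 from the chores-and-supplies kitty, for a payoff of 49.75.

49.75 dollars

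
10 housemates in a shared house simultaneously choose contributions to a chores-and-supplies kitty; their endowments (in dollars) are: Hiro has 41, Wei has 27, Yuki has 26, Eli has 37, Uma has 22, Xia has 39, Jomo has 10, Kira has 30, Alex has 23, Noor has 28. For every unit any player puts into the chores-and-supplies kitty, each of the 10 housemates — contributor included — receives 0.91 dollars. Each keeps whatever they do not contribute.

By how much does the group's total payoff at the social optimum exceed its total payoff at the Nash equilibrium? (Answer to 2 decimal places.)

The private return per contributed unit is 0.91 < 1 for everyone, so the Nash equilibrium is zero contribution and the group total is Σ E_j = 41 + 27 + 26 + 37 + 22 + 39 + 10 + 30 + 23 + 28 = 283.
Each contributed unit returns 9.100 to the group, so the social optimum is full contribution by everyone: group total = 9.100 × 283 = 2575.30.
Efficiency loss = (9.100 − 1) × 283 = 2292.30.

2292.30 dollars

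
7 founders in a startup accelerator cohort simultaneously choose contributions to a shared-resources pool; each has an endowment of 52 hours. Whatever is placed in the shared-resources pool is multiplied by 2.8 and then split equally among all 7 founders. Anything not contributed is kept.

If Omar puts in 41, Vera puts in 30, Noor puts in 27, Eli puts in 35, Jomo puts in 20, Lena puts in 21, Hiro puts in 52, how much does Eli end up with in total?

107.40 hours

Total contributed: 41 + 30 + 27 + 35 + 20 + 21 + 52 = 226.
Each receives 2.8 × 226 / 7 = 90.40 from the shared-resources pool.
Eli keeps 52 − 35 = 17, so Eli's payoff is 17 + 90.40 = 107.40.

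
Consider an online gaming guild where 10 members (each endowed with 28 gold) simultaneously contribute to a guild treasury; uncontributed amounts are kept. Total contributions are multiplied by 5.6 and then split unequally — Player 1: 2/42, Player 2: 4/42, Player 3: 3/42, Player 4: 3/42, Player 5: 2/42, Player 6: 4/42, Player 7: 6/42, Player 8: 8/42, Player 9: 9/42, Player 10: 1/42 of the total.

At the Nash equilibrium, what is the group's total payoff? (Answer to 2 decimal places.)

A player with share s gets back 5.6·s per unit contributed, so full contribution is dominant for anyone with s > 1/5.6 = 0.1786 and zero contribution is dominant for anyone below.
The shares above 0.1786 belong to Player 8 and Player 9, contributing 28 each; the remaining 8 contribute 0. Total contributed: 56.
The guild treasury pays out 5.6 × 56 = 313.60 in total (split across the unequal shares, but the aggregate is all that matters for the group sum).
The 8 free-riders keep 28 each, adding 224. Group total = 224 + 313.60 = 537.60.

537.60 gold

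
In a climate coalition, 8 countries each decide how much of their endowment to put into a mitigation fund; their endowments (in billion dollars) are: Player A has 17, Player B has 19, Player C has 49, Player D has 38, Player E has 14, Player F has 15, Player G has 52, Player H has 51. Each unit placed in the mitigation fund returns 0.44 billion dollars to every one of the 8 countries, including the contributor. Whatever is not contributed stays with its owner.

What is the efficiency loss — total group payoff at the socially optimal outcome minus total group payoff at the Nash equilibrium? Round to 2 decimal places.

The private return per contributed unit is 0.44 < 1 for everyone, so the Nash equilibrium is zero contribution and the group total is Σ E_j = 17 + 19 + 49 + 38 + 14 + 15 + 52 + 51 = 255.
Each contributed unit returns 3.520 to the group, so the social optimum is full contribution by everyone: group total = 3.520 × 255 = 897.60.
Efficiency loss = (3.520 − 1) × 255 = 642.60.

642.60 billion dollars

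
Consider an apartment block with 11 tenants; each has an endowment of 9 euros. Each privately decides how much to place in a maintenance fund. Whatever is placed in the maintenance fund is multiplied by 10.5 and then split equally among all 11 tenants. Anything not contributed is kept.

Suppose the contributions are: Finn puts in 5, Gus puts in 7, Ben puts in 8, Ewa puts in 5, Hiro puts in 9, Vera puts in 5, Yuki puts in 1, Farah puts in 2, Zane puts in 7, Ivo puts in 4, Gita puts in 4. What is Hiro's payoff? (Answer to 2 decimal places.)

54.41 euros

Total contributed: 5 + 7 + 8 + 5 + 9 + 5 + 1 + 2 + 7 + 4 + 4 = 57.
Each receives 10.5 × 57 / 11 = 54.41 from the maintenance fund.
Hiro keeps 9 − 9 = 0, so Hiro's payoff is 0 + 54.41 = 54.41.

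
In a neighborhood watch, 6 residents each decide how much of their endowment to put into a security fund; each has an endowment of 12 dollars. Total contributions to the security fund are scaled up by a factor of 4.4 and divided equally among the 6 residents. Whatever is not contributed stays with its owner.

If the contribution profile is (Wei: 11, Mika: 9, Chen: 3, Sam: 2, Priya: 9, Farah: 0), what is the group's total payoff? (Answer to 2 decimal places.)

187.60 dollars

Total contributed: 11 + 9 + 3 + 2 + 9 + 0 = 34; total kept: 6 × 12 − 34 = 38.
The security fund pays out 4.4 × 34 = 149.60 in aggregate.
Group total = 38 + 149.60 = 187.60.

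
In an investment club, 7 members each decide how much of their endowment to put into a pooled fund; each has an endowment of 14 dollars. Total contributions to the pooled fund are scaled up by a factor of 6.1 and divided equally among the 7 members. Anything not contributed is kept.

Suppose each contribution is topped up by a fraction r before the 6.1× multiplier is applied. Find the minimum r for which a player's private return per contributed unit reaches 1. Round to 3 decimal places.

0.148

With matching at rate r, one contributed unit becomes (1 + r) in the pooled fund and returns 6.1 × (1 + r) / 7 to the contributor.
Setting this equal to 1: 1 + r = 7/6.1 = 1.1475.
So the minimum matching rate is r = 1.1475 − 1 = 0.148.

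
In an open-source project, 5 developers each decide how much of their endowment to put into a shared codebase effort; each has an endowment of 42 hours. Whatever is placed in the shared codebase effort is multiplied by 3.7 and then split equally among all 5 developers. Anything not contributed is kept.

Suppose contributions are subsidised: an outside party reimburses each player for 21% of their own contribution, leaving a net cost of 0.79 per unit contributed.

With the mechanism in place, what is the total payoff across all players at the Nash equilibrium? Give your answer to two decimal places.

With the mechanism, a contributed unit returns (3.7/5) / 0.79 = 0.9367 per unit of net cost — still below 1 — so contributing 0 remains dominant for every player.
At the Nash equilibrium no one contributes; group total payoff = 5 × 42 = 210.

210.00 hours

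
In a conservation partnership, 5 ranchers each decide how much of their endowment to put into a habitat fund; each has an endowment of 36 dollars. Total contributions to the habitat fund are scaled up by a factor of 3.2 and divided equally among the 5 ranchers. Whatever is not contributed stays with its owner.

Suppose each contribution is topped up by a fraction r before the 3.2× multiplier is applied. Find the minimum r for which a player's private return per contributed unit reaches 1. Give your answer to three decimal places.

0.563

With matching at rate r, one contributed unit becomes (1 + r) in the habitat fund and returns 3.2 × (1 + r) / 5 to the contributor.
Setting this equal to 1: 1 + r = 5/3.2 = 1.5625.
So the minimum matching rate is r = 1.5625 − 1 = 0.563.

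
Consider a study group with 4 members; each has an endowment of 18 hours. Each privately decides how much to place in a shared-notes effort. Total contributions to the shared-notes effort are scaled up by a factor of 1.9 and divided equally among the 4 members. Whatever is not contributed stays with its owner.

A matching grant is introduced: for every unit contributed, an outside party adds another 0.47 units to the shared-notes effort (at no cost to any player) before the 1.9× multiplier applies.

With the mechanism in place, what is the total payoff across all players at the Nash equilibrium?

72.00 hours

The effective private return is 1.9 × 1.47 / 4 = 0.6983, which is still under 1, so the mechanism doesn't change anyone's dominant strategy: zero contribution.
At the Nash equilibrium no one contributes; group total payoff = 4 × 18 = 72.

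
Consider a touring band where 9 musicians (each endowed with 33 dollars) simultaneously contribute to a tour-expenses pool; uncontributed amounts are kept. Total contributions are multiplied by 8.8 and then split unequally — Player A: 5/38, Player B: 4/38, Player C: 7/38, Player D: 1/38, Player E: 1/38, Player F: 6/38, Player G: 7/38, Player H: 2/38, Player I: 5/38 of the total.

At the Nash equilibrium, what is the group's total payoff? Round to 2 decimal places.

1584.00 dollars

For player j, contributing a unit is worthwhile iff 8.8 × (j's share) ≥ 1, i.e. iff j's share is at least 0.1136.
Player A, Player C, Player F, Player G and Player I are above the threshold, contributing 33 each; the remaining 4 contribute 0. Total contributed: 165.
The tour-expenses pool pays out 8.8 × 165 = 1452.00 in total (split across the unequal shares, but the aggregate is all that matters for the group sum).
The 4 free-riders keep 33 each, adding 132. Group total = 132 + 1452.00 = 1584.00.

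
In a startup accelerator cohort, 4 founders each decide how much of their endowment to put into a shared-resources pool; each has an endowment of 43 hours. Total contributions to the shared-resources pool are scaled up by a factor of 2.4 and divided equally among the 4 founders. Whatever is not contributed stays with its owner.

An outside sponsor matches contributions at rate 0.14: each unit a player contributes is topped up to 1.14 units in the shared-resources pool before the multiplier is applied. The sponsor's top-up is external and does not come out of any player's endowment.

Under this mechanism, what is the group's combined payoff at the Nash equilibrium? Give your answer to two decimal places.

172.00 hours

With the mechanism, a contributed unit returns 2.4 × 1.14 / 4 = 0.6840 per unit of net cost — still below 1 — so contributing 0 remains dominant for every player.
At the Nash equilibrium no one contributes; group total payoff = 4 × 43 = 172.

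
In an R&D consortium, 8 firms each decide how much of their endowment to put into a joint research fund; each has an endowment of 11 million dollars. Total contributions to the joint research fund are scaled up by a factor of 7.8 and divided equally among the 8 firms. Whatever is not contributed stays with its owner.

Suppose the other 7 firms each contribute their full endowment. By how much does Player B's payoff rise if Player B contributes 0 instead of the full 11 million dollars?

Switching from a contribution of 11 to 0 lets Player B keep an extra 11 million dollars, but lowers the joint research fund by 11, which costs Player B their own share of that drop: 7.8/8 × 11 = 10.72.
Net gain = 11 − 10.72 = 0.28. The private return per contributed unit (0.9750) is below 1, so free-riding is indeed the best response regardless of what the others do.

0.28 million dollars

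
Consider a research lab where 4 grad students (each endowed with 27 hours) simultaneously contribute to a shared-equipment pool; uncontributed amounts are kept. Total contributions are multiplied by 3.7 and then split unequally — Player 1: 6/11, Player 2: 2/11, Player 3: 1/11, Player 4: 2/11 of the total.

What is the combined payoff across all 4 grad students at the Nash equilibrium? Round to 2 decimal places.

180.90 hours

For player j, contributing a unit is worthwhile iff 3.7 × (j's share) ≥ 1, i.e. iff j's share is at least 0.2703.
Only Player 1 (6/11) clears that bar, contributing 27; the remaining 3 contribute 0. Total contributed: 27.
The shared-equipment pool pays out 3.7 × 27 = 99.90 in total (split across the unequal shares, but the aggregate is all that matters for the group sum).
The 3 free-riders keep 27 each, adding 81. Group total = 81 + 99.90 = 180.90.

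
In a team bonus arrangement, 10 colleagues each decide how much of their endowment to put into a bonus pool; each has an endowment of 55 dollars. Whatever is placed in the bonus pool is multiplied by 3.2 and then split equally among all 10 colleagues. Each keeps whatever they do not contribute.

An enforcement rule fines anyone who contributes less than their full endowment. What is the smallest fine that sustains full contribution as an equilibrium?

Given the others contribute fully, the best deviation is to contribute 0 (any partial contribution still incurs the fine and gives up units whose private return 0.3200 is below 1).
Deviating from 55 to 0 saves 55 dollars but forfeits the deviator's share of the drop in the bonus pool: 3.2/10 × 55 = 17.60.
So the deviation gain is 55 − 17.60 = 37.40, and the fine must be at least 37.40 dollars to wipe it out.

37.40 dollars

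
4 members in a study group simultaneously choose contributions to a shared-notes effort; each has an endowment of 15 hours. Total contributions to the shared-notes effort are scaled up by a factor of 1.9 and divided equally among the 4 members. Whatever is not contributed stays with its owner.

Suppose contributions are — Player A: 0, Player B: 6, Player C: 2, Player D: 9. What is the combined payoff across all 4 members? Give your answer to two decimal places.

75.30 hours

Total contributed: 0 + 6 + 2 + 9 = 17; total kept: 4 × 15 − 17 = 43.
The shared-notes effort pays out 1.9 × 17 = 32.30 in aggregate.
Group total = 43 + 32.30 = 75.30.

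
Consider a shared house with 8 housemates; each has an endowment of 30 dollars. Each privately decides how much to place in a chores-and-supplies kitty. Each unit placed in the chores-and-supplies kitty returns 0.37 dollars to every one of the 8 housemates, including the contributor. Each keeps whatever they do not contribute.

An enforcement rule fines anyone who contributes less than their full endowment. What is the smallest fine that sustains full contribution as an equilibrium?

Given the others contribute fully, the best deviation is to contribute 0 (any partial contribution still incurs the fine and gives up units whose private return 0.37 is below 1).
Deviating from 30 to 0 saves 30 dollars but forfeits the deviator's share of the drop in the chores-and-supplies kitty: 0.37 × 30 = 11.10.
So the deviation gain is 30 − 11.10 = 18.90, and the fine must be at least 18.90 dollars to wipe it out.

18.90 dollars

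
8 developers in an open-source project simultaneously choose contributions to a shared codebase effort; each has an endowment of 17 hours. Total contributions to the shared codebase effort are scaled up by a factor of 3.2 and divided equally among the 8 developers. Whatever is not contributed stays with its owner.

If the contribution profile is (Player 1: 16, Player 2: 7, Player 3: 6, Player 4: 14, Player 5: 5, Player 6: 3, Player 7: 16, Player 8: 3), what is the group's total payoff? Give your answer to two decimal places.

290.00 hours

Total contributed: 16 + 7 + 6 + 14 + 5 + 3 + 16 + 3 = 70; total kept: 8 × 17 − 70 = 66.
The shared codebase effort pays out 3.2 × 70 = 224.00 in aggregate.
Group total = 66 + 224.00 = 290.00.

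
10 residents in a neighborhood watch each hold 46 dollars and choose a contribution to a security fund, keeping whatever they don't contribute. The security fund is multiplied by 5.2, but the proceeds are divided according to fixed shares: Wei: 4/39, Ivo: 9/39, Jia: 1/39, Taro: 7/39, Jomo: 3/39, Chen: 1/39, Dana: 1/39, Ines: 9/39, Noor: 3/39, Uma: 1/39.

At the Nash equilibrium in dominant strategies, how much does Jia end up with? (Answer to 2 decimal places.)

58.27 dollars

Player j's private return per contributed unit is 5.2 × (j's share). Contributing is weakly dominant for j when that share is at least 1/5.2 = 0.1923, and contributing 0 is dominant otherwise.
Ivo and Ines are above the threshold, contributing 46 each; the remaining 8 contribute 0. Total contributed: 92.
Jia keeps 46 and receives 5.2 × 92 × 1/39 = 12.27 from the security fund, for a payoff of 58.27.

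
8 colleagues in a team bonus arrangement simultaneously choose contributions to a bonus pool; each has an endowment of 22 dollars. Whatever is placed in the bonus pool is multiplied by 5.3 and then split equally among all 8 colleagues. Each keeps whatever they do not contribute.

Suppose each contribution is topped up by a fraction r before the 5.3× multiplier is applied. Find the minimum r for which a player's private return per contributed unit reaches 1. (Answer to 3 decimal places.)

0.509

With matching at rate r, one contributed unit becomes (1 + r) in the bonus pool and returns 5.3 × (1 + r) / 8 to the contributor.
Setting this equal to 1: 1 + r = 8/5.3 = 1.5094.
So the minimum matching rate is r = 1.5094 − 1 = 0.509.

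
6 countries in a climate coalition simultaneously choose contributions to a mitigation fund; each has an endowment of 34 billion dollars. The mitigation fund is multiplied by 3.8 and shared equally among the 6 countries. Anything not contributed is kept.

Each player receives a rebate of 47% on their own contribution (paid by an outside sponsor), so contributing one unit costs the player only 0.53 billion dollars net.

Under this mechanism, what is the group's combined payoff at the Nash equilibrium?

Under the mechanism each unit contributed yields (3.8/6) / 0.53 = 1.1950 back to its contributor per unit of net cost, which exceeds 1, making full contribution the dominant choice for everyone.
So the Nash equilibrium is full contribution by all 6; the group earns 6 × (34 × 0.47 + 3.8 × 34) = 871.08.

871.08 billion dollars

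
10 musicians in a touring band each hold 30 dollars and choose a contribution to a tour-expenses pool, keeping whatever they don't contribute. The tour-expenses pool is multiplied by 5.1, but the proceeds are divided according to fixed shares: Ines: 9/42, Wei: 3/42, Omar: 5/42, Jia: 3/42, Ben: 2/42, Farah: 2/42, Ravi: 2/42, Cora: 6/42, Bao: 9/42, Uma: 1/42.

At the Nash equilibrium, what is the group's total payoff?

546.00 dollars

Each unit j contributes comes back to j as 5.1 × (j's share), so j prefers to contribute only if that share exceeds 1/5.1 = 0.1961; otherwise keeping the unit dominates.
The shares above 0.1961 belong to Ines and Bao, contributing 30 each; the remaining 8 contribute 0. Total contributed: 60.
The tour-expenses pool pays out 5.1 × 60 = 306.00 in total (split across the unequal shares, but the aggregate is all that matters for the group sum).
The 8 free-riders keep 30 each, adding 240. Group total = 240 + 306.00 = 546.00.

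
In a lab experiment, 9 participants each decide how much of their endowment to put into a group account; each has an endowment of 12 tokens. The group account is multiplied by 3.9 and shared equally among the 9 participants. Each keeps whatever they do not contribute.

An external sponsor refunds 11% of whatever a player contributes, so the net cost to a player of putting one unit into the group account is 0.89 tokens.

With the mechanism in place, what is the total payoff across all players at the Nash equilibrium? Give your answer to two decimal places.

With the mechanism, a contributed unit returns (3.9/9) / 0.89 = 0.4869 per unit of net cost — still below 1 — so contributing 0 remains dominant for every player.
At the Nash equilibrium no one contributes; group total payoff = 9 × 12 = 108.

108.00 tokens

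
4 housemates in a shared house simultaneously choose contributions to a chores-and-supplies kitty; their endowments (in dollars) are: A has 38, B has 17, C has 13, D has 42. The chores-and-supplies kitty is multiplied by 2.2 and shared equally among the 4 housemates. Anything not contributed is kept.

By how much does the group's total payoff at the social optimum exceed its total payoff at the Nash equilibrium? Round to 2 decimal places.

The private return per contributed unit is 2.2/4 = 0.5500 < 1 for every player regardless of endowment, so the Nash equilibrium is zero contribution and the group total is Σ E_j = 38 + 17 + 13 + 42 = 110.
Each contributed unit returns 2.200 to the group, so the social optimum is full contribution by everyone: group total = 2.200 × 110 = 242.00.
Efficiency loss = (2.200 − 1) × 110 = 132.00.

132.00 dollars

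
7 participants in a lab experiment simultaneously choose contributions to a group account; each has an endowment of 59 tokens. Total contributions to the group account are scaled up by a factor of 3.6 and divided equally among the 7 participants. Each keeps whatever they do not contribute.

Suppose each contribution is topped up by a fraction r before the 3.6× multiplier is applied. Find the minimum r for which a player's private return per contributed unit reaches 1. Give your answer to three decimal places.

0.944

With matching at rate r, one contributed unit becomes (1 + r) in the group account and returns 3.6 × (1 + r) / 7 to the contributor.
Setting this equal to 1: 1 + r = 7/3.6 = 1.9444.
So the minimum matching rate is r = 1.9444 − 1 = 0.944.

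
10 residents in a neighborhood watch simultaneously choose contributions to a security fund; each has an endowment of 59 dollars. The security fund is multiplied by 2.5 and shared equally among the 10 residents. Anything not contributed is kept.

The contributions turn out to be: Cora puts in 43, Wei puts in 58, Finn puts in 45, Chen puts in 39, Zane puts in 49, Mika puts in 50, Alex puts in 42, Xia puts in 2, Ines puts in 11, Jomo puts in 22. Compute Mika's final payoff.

99.25 dollars

Total contributed: 43 + 58 + 45 + 39 + 49 + 50 + 42 + 2 + 11 + 22 = 361.
Each receives 2.5 × 361 / 10 = 90.25 from the security fund.
Mika keeps 59 − 50 = 9, so Mika's payoff is 9 + 90.25 = 99.25.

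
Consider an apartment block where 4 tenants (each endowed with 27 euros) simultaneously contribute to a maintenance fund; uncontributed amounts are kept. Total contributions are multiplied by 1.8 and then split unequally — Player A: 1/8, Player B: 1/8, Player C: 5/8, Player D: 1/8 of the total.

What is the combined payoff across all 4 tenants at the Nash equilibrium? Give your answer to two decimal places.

129.60 euros

Player j's private return per contributed unit is 1.8 × (j's share). Contributing is weakly dominant for j when that share is at least 1/1.8 = 0.5556, and contributing 0 is dominant otherwise.
The only share above 0.5556 is Player C's 5/8, contributing 27; the remaining 3 contribute 0. Total contributed: 27.
The maintenance fund pays out 1.8 × 27 = 48.60 in total (split across the unequal shares, but the aggregate is all that matters for the group sum).
The 3 free-riders keep 27 each, adding 81. Group total = 81 + 48.60 = 129.60.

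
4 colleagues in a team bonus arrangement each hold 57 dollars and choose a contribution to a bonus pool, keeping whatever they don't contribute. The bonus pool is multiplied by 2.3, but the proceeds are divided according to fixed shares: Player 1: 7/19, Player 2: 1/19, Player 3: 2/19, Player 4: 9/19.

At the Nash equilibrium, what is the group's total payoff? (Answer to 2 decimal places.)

302.10 dollars

For player j, contributing a unit is worthwhile iff 2.3 × (j's share) ≥ 1, i.e. iff j's share is at least 0.4348.
Only Player 4 (9/19) clears that bar, contributing 57; the remaining 3 contribute 0. Total contributed: 57.
The bonus pool pays out 2.3 × 57 = 131.10 in total (split across the unequal shares, but the aggregate is all that matters for the group sum).
The 3 free-riders keep 57 each, adding 171. Group total = 171 + 131.10 = 302.10.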